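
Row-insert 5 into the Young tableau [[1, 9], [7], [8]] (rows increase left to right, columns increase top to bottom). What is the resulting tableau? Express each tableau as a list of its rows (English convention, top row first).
In row 1, 5 replaces 9 (the leftmost entry greater than 5); 9 is bumped to row 2. 9 is appended to row 2. The new tableau is [[1, 5], [7, 9], [8]].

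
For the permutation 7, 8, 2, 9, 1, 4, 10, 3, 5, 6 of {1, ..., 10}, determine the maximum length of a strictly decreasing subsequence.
3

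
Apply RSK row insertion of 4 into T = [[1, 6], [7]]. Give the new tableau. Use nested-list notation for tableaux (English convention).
In row 1, 4 replaces 6 (the leftmost entry greater than 4); 6 is bumped to row 2. In row 2, 6 replaces 7 (the leftmost entry greater than 6); 7 is bumped to row 3. 7 starts a new row 3. The new tableau is [[1, 4], [6], [7]].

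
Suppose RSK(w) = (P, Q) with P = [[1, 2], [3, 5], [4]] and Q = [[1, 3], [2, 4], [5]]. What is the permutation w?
4 1 5 3 2

Reverse the RSK construction: for i from n down to 1, find the cell of Q containing i, remove the entry at that cell from P, and reverse-bump it up through P; the value ejected from row 1 is w(i).

Step i=5: Q has 5 at row 3, column 1; remove 4 from row 3 of P and reverse-bump: 4 enters row 2 and ejects 3; 3 enters row 1 and ejects 2. So w(5) = 2. P is now [[1, 3], [4, 5]].
Step i=4: Q has 4 at row 2, column 2; remove 5 from row 2 of P and reverse-bump: 5 enters row 1 and ejects 3. So w(4) = 3. P is now [[1, 5], [4]].
Step i=3: Q has 3 at row 1, column 2; remove that cell from P, ejecting 5. So w(3) = 5. P is now [[1], [4]].
Step i=2: Q has 2 at row 2, column 1; remove 4 from row 2 of P and reverse-bump: 4 enters row 1 and ejects 1. So w(2) = 1. P is now [[4]].
Step i=1: Q has 1 at row 1, column 1; remove that cell from P, ejecting 4. So w(1) = 4. P is now [].

So w = 4 1 5 3 2.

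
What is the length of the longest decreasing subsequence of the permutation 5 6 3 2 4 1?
4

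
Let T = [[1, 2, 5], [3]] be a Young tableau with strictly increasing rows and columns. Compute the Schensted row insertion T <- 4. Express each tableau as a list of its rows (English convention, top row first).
[[1, 2, 4], [3, 5]]

In row 1, 4 replaces 5 (the leftmost entry greater than 4); 5 is bumped to row 2. 5 is appended to row 2. The new tableau is [[1, 2, 4], [3, 5]].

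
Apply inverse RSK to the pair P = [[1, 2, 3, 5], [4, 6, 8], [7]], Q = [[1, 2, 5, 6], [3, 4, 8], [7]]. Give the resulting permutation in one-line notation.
4 7 1 2 6 8 3 5

Reverse the RSK construction: for i from n down to 1, find the cell of Q containing i, remove the entry at that cell from P, and reverse-bump it up through P; the value ejected from row 1 is w(i).

Step i=8: Q has 8 at row 2, column 3; remove 8 from row 2 of P and reverse-bump: 8 enters row 1 and ejects 5. So w(8) = 5. P is now [[1, 2, 3, 8], [4, 6], [7]].
Step i=7: Q has 7 at row 3, column 1; remove 7 from row 3 of P and reverse-bump: 7 enters row 2 and ejects 6; 6 enters row 1 and ejects 3. So w(7) = 3. P is now [[1, 2, 6, 8], [4, 7]].
Step i=6: Q has 6 at row 1, column 4; remove that cell from P, ejecting 8. So w(6) = 8. P is now [[1, 2, 6], [4, 7]].
Step i=5: Q has 5 at row 1, column 3; remove that cell from P, ejecting 6. So w(5) = 6. P is now [[1, 2], [4, 7]].
Step i=4: Q has 4 at row 2, column 2; remove 7 from row 2 of P and reverse-bump: 7 enters row 1 and ejects 2. So w(4) = 2. P is now [[1, 7], [4]].
Step i=3: Q has 3 at row 2, column 1; remove 4 from row 2 of P and reverse-bump: 4 enters row 1 and ejects 1. So w(3) = 1. P is now [[4, 7]].
Step i=2: Q has 2 at row 1, column 2; remove that cell from P, ejecting 7. So w(2) = 7. P is now [[4]].
Step i=1: Q has 1 at row 1, column 1; remove that cell from P, ejecting 4. So w(1) = 4. P is now [].

So w = 4 7 1 2 6 8 3 5.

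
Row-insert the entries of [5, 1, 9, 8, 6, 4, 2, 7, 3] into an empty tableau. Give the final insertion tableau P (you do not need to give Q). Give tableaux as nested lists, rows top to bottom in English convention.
Insert 5: appended to row 1. P = [[5]].
Insert 1: 1 bumps 5 from row 1; 5 starts row 2. P = [[1], [5]].
Insert 9: appended to row 1. P = [[1, 9], [5]].
Insert 8: 8 bumps 9 from row 1; 9 appends to row 2. P = [[1, 8], [5, 9]].
Insert 6: 6 bumps 8 from row 1; 8 bumps 9 from row 2; 9 starts row 3. P = [[1, 6], [5, 8], [9]].
Insert 4: 4 bumps 6 from row 1; 6 bumps 8 from row 2; 8 bumps 9 from row 3; 9 starts row 4. P = [[1, 4], [5, 6], [8], [9]].
Insert 2: 2 bumps 4 from row 1; 4 bumps 5 from row 2; 5 bumps 8 from row 3; 8 bumps 9 from row 4; 9 starts row 5. P = [[1, 2], [4, 6], [5], [8], [9]].
Insert 7: appended to row 1. P = [[1, 2, 7], [4, 6], [5], [8], [9]].
Insert 3: 3 bumps 7 from row 1; 7 appends to row 2. P = [[1, 2, 3], [4, 6, 7], [5], [8], [9]].

So P = [[1, 2, 3], [4, 6, 7], [5], [8], [9]].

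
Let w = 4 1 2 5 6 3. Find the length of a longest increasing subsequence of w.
4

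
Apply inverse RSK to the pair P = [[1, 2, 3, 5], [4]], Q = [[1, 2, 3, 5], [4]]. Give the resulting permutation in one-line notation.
1 2 4 3 5

Reverse the RSK construction: for i from n down to 1, find the cell of Q containing i, remove the entry at that cell from P, and reverse-bump it up through P; the value ejected from row 1 is w(i).

Step i=5: Q has 5 at row 1, column 4; remove that cell from P, ejecting 5. So w(5) = 5. P is now [[1, 2, 3], [4]].
Step i=4: Q has 4 at row 2, column 1; remove 4 from row 2 of P and reverse-bump: 4 enters row 1 and ejects 3. So w(4) = 3. P is now [[1, 2, 4]].
Step i=3: Q has 3 at row 1, column 3; remove that cell from P, ejecting 4. So w(3) = 4. P is now [[1, 2]].
Step i=2: Q has 2 at row 1, column 2; remove that cell from P, ejecting 2. So w(2) = 2. P is now [[1]].
Step i=1: Q has 1 at row 1, column 1; remove that cell from P, ejecting 1. So w(1) = 1. P is now [].

So w = 1 2 4 3 5.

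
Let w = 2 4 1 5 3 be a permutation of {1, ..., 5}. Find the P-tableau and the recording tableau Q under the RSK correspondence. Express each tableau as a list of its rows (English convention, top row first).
Insert each entry of the permutation into P by Schensted row insertion, recording in Q the position of each new cell.

Insert 2: appended to row 1. P = [[2]].
Insert 4: appended to row 1. P = [[2, 4]].
Insert 1: 1 bumps 2 from row 1; 2 starts row 2. P = [[1, 4], [2]].
Insert 5: appended to row 1. P = [[1, 4, 5], [2]].
Insert 3: 3 bumps 4 from row 1; 4 appends to row 2. P = [[1, 3, 5], [2, 4]].

So P = [[1, 3, 5], [2, 4]], Q = [[1, 2, 4], [3, 5]].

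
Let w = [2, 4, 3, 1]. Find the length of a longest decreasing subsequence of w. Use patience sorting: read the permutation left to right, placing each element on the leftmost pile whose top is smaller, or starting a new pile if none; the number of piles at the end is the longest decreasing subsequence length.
3

2: new pile. tops = [2]
4: onto pile 1 (replacing 2). tops = [4]
3: new pile. tops = [4, 3]
1: new pile. tops = [4, 3, 1]

3 piles, so the longest decreasing subsequence has length 3.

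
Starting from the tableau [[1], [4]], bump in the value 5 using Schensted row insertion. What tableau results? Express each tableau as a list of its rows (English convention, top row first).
5 is larger than every entry of row 1, so it is appended to row 1. The new tableau is [[1, 5], [4]].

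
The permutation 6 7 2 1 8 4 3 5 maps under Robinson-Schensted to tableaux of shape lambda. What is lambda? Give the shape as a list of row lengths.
[3, 3, 2]

Row-insert each entry into an empty tableau.

After inserting 6: P = [[6]].
After inserting 7: P = [[6, 7]].
After inserting 2: P = [[2, 7], [6]].
After inserting 1: P = [[1, 7], [2], [6]].
After inserting 8: P = [[1, 7, 8], [2], [6]].
After inserting 4: P = [[1, 4, 8], [2, 7], [6]].
After inserting 3: P = [[1, 3, 8], [2, 4], [6, 7]].
After inserting 5: P = [[1, 3, 5], [2, 4, 8], [6, 7]].

The final insertion tableau P = [[1, 3, 5], [2, 4, 8], [6, 7]] has shape [3, 3, 2].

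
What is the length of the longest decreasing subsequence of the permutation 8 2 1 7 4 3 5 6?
4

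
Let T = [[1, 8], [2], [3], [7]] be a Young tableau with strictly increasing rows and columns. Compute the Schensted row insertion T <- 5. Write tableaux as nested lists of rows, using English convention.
[[1, 5], [2, 8], [3], [7]]

In row 1, 5 replaces 8 (the leftmost entry greater than 5); 8 is bumped to row 2. 8 is appended to row 2. The new tableau is [[1, 5], [2, 8], [3], [7]].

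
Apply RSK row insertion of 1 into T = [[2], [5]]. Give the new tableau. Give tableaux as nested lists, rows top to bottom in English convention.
[[1], [2], [5]]

In row 1, 1 replaces 2 (the leftmost entry greater than 1); 2 is bumped to row 2. In row 2, 2 replaces 5 (the leftmost entry greater than 2); 5 is bumped to row 3. 5 starts a new row 3. The new tableau is [[1], [2], [5]].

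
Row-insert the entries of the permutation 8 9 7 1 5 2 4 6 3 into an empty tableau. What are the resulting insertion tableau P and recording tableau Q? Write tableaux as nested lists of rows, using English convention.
Insert each entry of the permutation into P by Schensted row insertion, recording in Q the position of each new cell.

Insert 8: appended to row 1. P = [[8]], Q = [[1]].
Insert 9: appended to row 1. P = [[8, 9]], Q = [[1, 2]].
Insert 7: 7 bumps 8 from row 1; 8 starts row 2. P = [[7, 9], [8]], Q = [[1, 2], [3]].
Insert 1: 1 bumps 7 from row 1; 7 bumps 8 from row 2; 8 starts row 3. P = [[1, 9], [7], [8]], Q = [[1, 2], [3], [4]].
Insert 5: 5 bumps 9 from row 1; 9 appends to row 2. P = [[1, 5], [7, 9], [8]], Q = [[1, 2], [3, 5], [4]].
Insert 2: 2 bumps 5 from row 1; 5 bumps 7 from row 2; 7 bumps 8 from row 3; 8 starts row 4. P = [[1, 2], [5, 9], [7], [8]], Q = [[1, 2], [3, 5], [4], [6]].
Insert 4: appended to row 1. P = [[1, 2, 4], [5, 9], [7], [8]], Q = [[1, 2, 7], [3, 5], [4], [6]].
Insert 6: appended to row 1. P = [[1, 2, 4, 6], [5, 9], [7], [8]], Q = [[1, 2, 7, 8], [3, 5], [4], [6]].
Insert 3: 3 bumps 4 from row 1; 4 bumps 5 from row 2; 5 bumps 7 from row 3; 7 bumps 8 from row 4; 8 starts row 5. P = [[1, 2, 3, 6], [4, 9], [5], [7], [8]], Q = [[1, 2, 7, 8], [3, 5], [4], [6], [9]].

So P = [[1, 2, 3, 6], [4, 9], [5], [7], [8]], Q = [[1, 2, 7, 8], [3, 5], [4], [6], [9]].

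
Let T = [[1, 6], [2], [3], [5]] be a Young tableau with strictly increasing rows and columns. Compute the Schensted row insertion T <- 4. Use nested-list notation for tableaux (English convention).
In row 1, 4 replaces 6 (the leftmost entry greater than 4); 6 is bumped to row 2. 6 is appended to row 2. The new tableau is [[1, 4], [2, 6], [3], [5]].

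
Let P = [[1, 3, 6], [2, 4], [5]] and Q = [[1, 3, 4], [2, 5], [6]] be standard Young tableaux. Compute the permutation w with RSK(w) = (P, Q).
Reverse the RSK construction: for i from n down to 1, find the cell of Q containing i, remove the entry at that cell from P, and reverse-bump it up through P; the value ejected from row 1 is w(i).

Step i=6: Q has 6 at row 3, column 1; remove 5 from row 3 of P and reverse-bump: 5 enters row 2 and ejects 4; 4 enters row 1 and ejects 3. So w(6) = 3. P is now [[1, 4, 6], [2, 5]].
Step i=5: Q has 5 at row 2, column 2; remove 5 from row 2 of P and reverse-bump: 5 enters row 1 and ejects 4. So w(5) = 4. P is now [[1, 5, 6], [2]].
Step i=4: Q has 4 at row 1, column 3; remove that cell from P, ejecting 6. So w(4) = 6. P is now [[1, 5], [2]].
Step i=3: Q has 3 at row 1, column 2; remove that cell from P, ejecting 5. So w(3) = 5. P is now [[1], [2]].
Step i=2: Q has 2 at row 2, column 1; remove 2 from row 2 of P and reverse-bump: 2 enters row 1 and ejects 1. So w(2) = 1. P is now [[2]].
Step i=1: Q has 1 at row 1, column 1; remove that cell from P, ejecting 2. So w(1) = 2. P is now [].

So w = 2 1 5 6 4 3.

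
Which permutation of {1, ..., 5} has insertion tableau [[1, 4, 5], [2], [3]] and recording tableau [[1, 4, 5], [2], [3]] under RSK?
3 2 1 4 5

Reverse the RSK construction: for i from n down to 1, find the cell of Q containing i, remove the entry at that cell from P, and reverse-bump it up through P; the value ejected from row 1 is w(i).

Step i=5: Q has 5 at row 1, column 3; remove that cell from P, ejecting 5. So w(5) = 5. P is now [[1, 4], [2], [3]].
Step i=4: Q has 4 at row 1, column 2; remove that cell from P, ejecting 4. So w(4) = 4. P is now [[1], [2], [3]].
Step i=3: Q has 3 at row 3, column 1; remove 3 from row 3 of P and reverse-bump: 3 enters row 2 and ejects 2; 2 enters row 1 and ejects 1. So w(3) = 1. P is now [[2], [3]].
Step i=2: Q has 2 at row 2, column 1; remove 3 from row 2 of P and reverse-bump: 3 enters row 1 and ejects 2. So w(2) = 2. P is now [[3]].
Step i=1: Q has 1 at row 1, column 1; remove that cell from P, ejecting 3. So w(1) = 3. P is now [].

So w = 3 2 1 4 5.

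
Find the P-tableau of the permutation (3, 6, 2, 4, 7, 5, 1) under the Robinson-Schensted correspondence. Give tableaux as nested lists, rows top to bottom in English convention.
Insert 3: appended to row 1. P = [[3]].
Insert 6: appended to row 1. P = [[3, 6]].
Insert 2: 2 bumps 3 from row 1; 3 starts row 2. P = [[2, 6], [3]].
Insert 4: 4 bumps 6 from row 1; 6 appends to row 2. P = [[2, 4], [3, 6]].
Insert 7: appended to row 1. P = [[2, 4, 7], [3, 6]].
Insert 5: 5 bumps 7 from row 1; 7 appends to row 2. P = [[2, 4, 5], [3, 6, 7]].
Insert 1: 1 bumps 2 from row 1; 2 bumps 3 from row 2; 3 starts row 3. P = [[1, 4, 5], [2, 6, 7], [3]].

So P = [[1, 4, 5], [2, 6, 7], [3]].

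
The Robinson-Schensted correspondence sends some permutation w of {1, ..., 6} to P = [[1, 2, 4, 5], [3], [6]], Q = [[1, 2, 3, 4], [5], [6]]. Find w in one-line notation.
Reverse the RSK construction: for i from n down to 1, find the cell of Q containing i, remove the entry at that cell from P, and reverse-bump it up through P; the value ejected from row 1 is w(i).

Step i=6: Q has 6 at row 3, column 1; remove 6 from row 3 of P and reverse-bump: 6 enters row 2 and ejects 3; 3 enters row 1 and ejects 2. So w(6) = 2. P is now [[1, 3, 4, 5], [6]].
Step i=5: Q has 5 at row 2, column 1; remove 6 from row 2 of P and reverse-bump: 6 enters row 1 and ejects 5. So w(5) = 5. P is now [[1, 3, 4, 6]].
Step i=4: Q has 4 at row 1, column 4; remove that cell from P, ejecting 6. So w(4) = 6. P is now [[1, 3, 4]].
Step i=3: Q has 3 at row 1, column 3; remove that cell from P, ejecting 4. So w(3) = 4. P is now [[1, 3]].
Step i=2: Q has 2 at row 1, column 2; remove that cell from P, ejecting 3. So w(2) = 3. P is now [[1]].
Step i=1: Q has 1 at row 1, column 1; remove that cell from P, ejecting 1. So w(1) = 1. P is now [].

So w = 1 3 4 6 5 2.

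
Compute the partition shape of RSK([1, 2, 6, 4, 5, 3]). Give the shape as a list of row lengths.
Row-insert each entry into an empty tableau.

After inserting 1: P = [[1]].
After inserting 2: P = [[1, 2]].
After inserting 6: P = [[1, 2, 6]].
After inserting 4: P = [[1, 2, 4], [6]].
After inserting 5: P = [[1, 2, 4, 5], [6]].
After inserting 3: P = [[1, 2, 3, 5], [4], [6]].

The final insertion tableau P = [[1, 2, 3, 5], [4], [6]] has shape [4, 1, 1].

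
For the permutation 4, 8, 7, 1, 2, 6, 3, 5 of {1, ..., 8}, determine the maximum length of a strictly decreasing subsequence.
4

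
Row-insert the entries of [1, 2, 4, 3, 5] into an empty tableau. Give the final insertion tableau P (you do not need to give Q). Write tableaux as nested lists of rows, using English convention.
Insert 1: appended to row 1. P = [[1]].
Insert 2: appended to row 1. P = [[1, 2]].
Insert 4: appended to row 1. P = [[1, 2, 4]].
Insert 3: 3 bumps 4 from row 1; 4 starts row 2. P = [[1, 2, 3], [4]].
Insert 5: appended to row 1. P = [[1, 2, 3, 5], [4]].

So P = [[1, 2, 3, 5], [4]].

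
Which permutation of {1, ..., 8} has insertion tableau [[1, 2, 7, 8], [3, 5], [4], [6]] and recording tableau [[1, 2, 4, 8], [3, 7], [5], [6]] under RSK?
Reverse the RSK construction: for i from n down to 1, find the cell of Q containing i, remove the entry at that cell from P, and reverse-bump it up through P; the value ejected from row 1 is w(i).

Step i=8: Q has 8 at row 1, column 4; remove that cell from P, ejecting 8. So w(8) = 8. P is now [[1, 2, 7], [3, 5], [4], [6]].
Step i=7: Q has 7 at row 2, column 2; remove 5 from row 2 of P and reverse-bump: 5 enters row 1 and ejects 2. So w(7) = 2. P is now [[1, 5, 7], [3], [4], [6]].
Step i=6: Q has 6 at row 4, column 1; remove 6 from row 4 of P and reverse-bump: 6 enters row 3 and ejects 4; 4 enters row 2 and ejects 3; 3 enters row 1 and ejects 1. So w(6) = 1. P is now [[3, 5, 7], [4], [6]].
Step i=5: Q has 5 at row 3, column 1; remove 6 from row 3 of P and reverse-bump: 6 enters row 2 and ejects 4; 4 enters row 1 and ejects 3. So w(5) = 3. P is now [[4, 5, 7], [6]].
Step i=4: Q has 4 at row 1, column 3; remove that cell from P, ejecting 7. So w(4) = 7. P is now [[4, 5], [6]].
Step i=3: Q has 3 at row 2, column 1; remove 6 from row 2 of P and reverse-bump: 6 enters row 1 and ejects 5. So w(3) = 5. P is now [[4, 6]].
Step i=2: Q has 2 at row 1, column 2; remove that cell from P, ejecting 6. So w(2) = 6. P is now [[4]].
Step i=1: Q has 1 at row 1, column 1; remove that cell from P, ejecting 4. So w(1) = 4. P is now [].

So w = 4 6 5 7 3 1 2 8.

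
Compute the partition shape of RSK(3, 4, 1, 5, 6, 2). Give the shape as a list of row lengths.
[4, 2]

Row-insert each entry into an empty tableau.

After inserting 3: P = [[3]].
After inserting 4: P = [[3, 4]].
After inserting 1: P = [[1, 4], [3]].
After inserting 5: P = [[1, 4, 5], [3]].
After inserting 6: P = [[1, 4, 5, 6], [3]].
After inserting 2: P = [[1, 2, 5, 6], [3, 4]].

The final insertion tableau P = [[1, 2, 5, 6], [3, 4]] has shape [4, 2].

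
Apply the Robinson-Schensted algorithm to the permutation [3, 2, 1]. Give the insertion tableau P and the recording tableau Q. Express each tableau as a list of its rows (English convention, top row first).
P = [[1], [2], [3]], Q = [[1], [2], [3]]

Insert each entry of the permutation into P by Schensted row insertion, recording in Q the position of each new cell.

After inserting 3: P = [[3]].
After inserting 2: P = [[2], [3]].
After inserting 1: P = [[1], [2], [3]].

So P = [[1], [2], [3]], Q = [[1], [2], [3]].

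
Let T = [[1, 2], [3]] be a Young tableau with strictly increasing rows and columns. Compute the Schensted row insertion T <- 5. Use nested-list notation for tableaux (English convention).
[[1, 2, 5], [3]]

5 is larger than every entry of row 1, so it is appended to row 1. The new tableau is [[1, 2, 5], [3]].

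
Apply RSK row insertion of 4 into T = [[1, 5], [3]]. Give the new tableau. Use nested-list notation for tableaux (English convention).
[[1, 4], [3, 5]]

In row 1, 4 replaces 5 (the leftmost entry greater than 4); 5 is bumped to row 2. 5 is appended to row 2. The new tableau is [[1, 4], [3, 5]].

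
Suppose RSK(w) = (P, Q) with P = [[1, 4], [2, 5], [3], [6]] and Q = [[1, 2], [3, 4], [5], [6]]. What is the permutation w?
3 6 2 5 4 1

Reverse the RSK construction: for i from n down to 1, find the cell of Q containing i, remove the entry at that cell from P, and reverse-bump it up through P; the value ejected from row 1 is w(i).

Step i=6: Q has 6 at row 4, column 1; remove 6 from row 4 of P and reverse-bump: 6 enters row 3 and ejects 3; 3 enters row 2 and ejects 2; 2 enters row 1 and ejects 1. So w(6) = 1. P is now [[2, 4], [3, 5], [6]].
Step i=5: Q has 5 at row 3, column 1; remove 6 from row 3 of P and reverse-bump: 6 enters row 2 and ejects 5; 5 enters row 1 and ejects 4. So w(5) = 4. P is now [[2, 5], [3, 6]].
Step i=4: Q has 4 at row 2, column 2; remove 6 from row 2 of P and reverse-bump: 6 enters row 1 and ejects 5. So w(4) = 5. P is now [[2, 6], [3]].
Step i=3: Q has 3 at row 2, column 1; remove 3 from row 2 of P and reverse-bump: 3 enters row 1 and ejects 2. So w(3) = 2. P is now [[3, 6]].
Step i=2: Q has 2 at row 1, column 2; remove that cell from P, ejecting 6. So w(2) = 6. P is now [[3]].
Step i=1: Q has 1 at row 1, column 1; remove that cell from P, ejecting 3. So w(1) = 3. P is now [].

So w = 3 6 2 5 4 1.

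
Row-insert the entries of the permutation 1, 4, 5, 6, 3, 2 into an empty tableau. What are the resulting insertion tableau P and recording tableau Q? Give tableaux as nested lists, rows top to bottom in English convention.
P = [[1, 2, 5, 6], [3], [4]], Q = [[1, 2, 3, 4], [5], [6]]

Insert each entry of the permutation into P by Schensted row insertion, recording in Q the position of each new cell.

Insert 1: appended to row 1. P = [[1]], Q = [[1]].
Insert 4: appended to row 1. P = [[1, 4]], Q = [[1, 2]].
Insert 5: appended to row 1. P = [[1, 4, 5]], Q = [[1, 2, 3]].
Insert 6: appended to row 1. P = [[1, 4, 5, 6]], Q = [[1, 2, 3, 4]].
Insert 3: 3 bumps 4 from row 1; 4 starts row 2. P = [[1, 3, 5, 6], [4]], Q = [[1, 2, 3, 4], [5]].
Insert 2: 2 bumps 3 from row 1; 3 bumps 4 from row 2; 4 starts row 3. P = [[1, 2, 5, 6], [3], [4]], Q = [[1, 2, 3, 4], [5], [6]].

So P = [[1, 2, 5, 6], [3], [4]], Q = [[1, 2, 3, 4], [5], [6]].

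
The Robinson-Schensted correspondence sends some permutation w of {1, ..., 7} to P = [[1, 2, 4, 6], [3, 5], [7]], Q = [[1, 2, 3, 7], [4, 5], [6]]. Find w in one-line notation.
1 3 7 2 5 4 6

Reverse the RSK construction: for i from n down to 1, find the cell of Q containing i, remove the entry at that cell from P, and reverse-bump it up through P; the value ejected from row 1 is w(i).

Step i=7: Q has 7 at row 1, column 4; remove that cell from P, ejecting 6. So w(7) = 6. P is now [[1, 2, 4], [3, 5], [7]].
Step i=6: Q has 6 at row 3, column 1; remove 7 from row 3 of P and reverse-bump: 7 enters row 2 and ejects 5; 5 enters row 1 and ejects 4. So w(6) = 4. P is now [[1, 2, 5], [3, 7]].
Step i=5: Q has 5 at row 2, column 2; remove 7 from row 2 of P and reverse-bump: 7 enters row 1 and ejects 5. So w(5) = 5. P is now [[1, 2, 7], [3]].
Step i=4: Q has 4 at row 2, column 1; remove 3 from row 2 of P and reverse-bump: 3 enters row 1 and ejects 2. So w(4) = 2. P is now [[1, 3, 7]].
Step i=3: Q has 3 at row 1, column 3; remove that cell from P, ejecting 7. So w(3) = 7. P is now [[1, 3]].
Step i=2: Q has 2 at row 1, column 2; remove that cell from P, ejecting 3. So w(2) = 3. P is now [[1]].
Step i=1: Q has 1 at row 1, column 1; remove that cell from P, ejecting 1. So w(1) = 1. P is now [].

So w = 1 3 7 2 5 4 6.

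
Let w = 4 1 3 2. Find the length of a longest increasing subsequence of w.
2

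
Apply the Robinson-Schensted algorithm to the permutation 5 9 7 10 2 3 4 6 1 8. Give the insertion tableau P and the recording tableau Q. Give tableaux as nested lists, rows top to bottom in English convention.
Insert each entry of the permutation into P by Schensted row insertion, recording in Q the position of each new cell.

After inserting 5: P = [[5]].
After inserting 9: P = [[5, 9]].
After inserting 7: P = [[5, 7], [9]].
After inserting 10: P = [[5, 7, 10], [9]].
After inserting 2: P = [[2, 7, 10], [5], [9]].
After inserting 3: P = [[2, 3, 10], [5, 7], [9]].
After inserting 4: P = [[2, 3, 4], [5, 7, 10], [9]].
After inserting 6: P = [[2, 3, 4, 6], [5, 7, 10], [9]].
After inserting 1: P = [[1, 3, 4, 6], [2, 7, 10], [5], [9]].
After inserting 8: P = [[1, 3, 4, 6, 8], [2, 7, 10], [5], [9]].

So P = [[1, 3, 4, 6, 8], [2, 7, 10], [5], [9]], Q = [[1, 2, 4, 8, 10], [3, 6, 7], [5], [9]].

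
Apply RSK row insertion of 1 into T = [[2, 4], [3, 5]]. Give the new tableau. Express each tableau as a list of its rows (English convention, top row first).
In row 1, 1 replaces 2 (the leftmost entry greater than 1); 2 is bumped to row 2. In row 2, 2 replaces 3 (the leftmost entry greater than 2); 3 is bumped to row 3. 3 starts a new row 3. The new tableau is [[1, 4], [2, 5], [3]].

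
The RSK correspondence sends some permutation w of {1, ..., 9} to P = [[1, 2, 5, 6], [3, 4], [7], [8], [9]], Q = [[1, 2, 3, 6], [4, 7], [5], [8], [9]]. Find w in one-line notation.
Reverse the RSK construction: for i from n down to 1, find the cell of Q containing i, remove the entry at that cell from P, and reverse-bump it up through P; the value ejected from row 1 is w(i).

Step i=9: Q has 9 at row 5, column 1; remove 9 from row 5 of P and reverse-bump: 9 enters row 4 and ejects 8; 8 enters row 3 and ejects 7; 7 enters row 2 and ejects 4; 4 enters row 1 and ejects 2. So w(9) = 2. P is now [[1, 4, 5, 6], [3, 7], [8], [9]].
Step i=8: Q has 8 at row 4, column 1; remove 9 from row 4 of P and reverse-bump: 9 enters row 3 and ejects 8; 8 enters row 2 and ejects 7; 7 enters row 1 and ejects 6. So w(8) = 6. P is now [[1, 4, 5, 7], [3, 8], [9]].
Step i=7: Q has 7 at row 2, column 2; remove 8 from row 2 of P and reverse-bump: 8 enters row 1 and ejects 7. So w(7) = 7. P is now [[1, 4, 5, 8], [3], [9]].
Step i=6: Q has 6 at row 1, column 4; remove that cell from P, ejecting 8. So w(6) = 8. P is now [[1, 4, 5], [3], [9]].
Step i=5: Q has 5 at row 3, column 1; remove 9 from row 3 of P and reverse-bump: 9 enters row 2 and ejects 3; 3 enters row 1 and ejects 1. So w(5) = 1. P is now [[3, 4, 5], [9]].
Step i=4: Q has 4 at row 2, column 1; remove 9 from row 2 of P and reverse-bump: 9 enters row 1 and ejects 5. So w(4) = 5. P is now [[3, 4, 9]].
Step i=3: Q has 3 at row 1, column 3; remove that cell from P, ejecting 9. So w(3) = 9. P is now [[3, 4]].
Step i=2: Q has 2 at row 1, column 2; remove that cell from P, ejecting 4. So w(2) = 4. P is now [[3]].
Step i=1: Q has 1 at row 1, column 1; remove that cell from P, ejecting 3. So w(1) = 3. P is now [].

So w = 3 4 9 5 1 8 7 6 2.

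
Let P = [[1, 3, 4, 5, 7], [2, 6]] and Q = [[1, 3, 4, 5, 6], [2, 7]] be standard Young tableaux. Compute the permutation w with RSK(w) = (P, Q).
2 1 3 4 6 7 5

Reverse the RSK construction: for i from n down to 1, find the cell of Q containing i, remove the entry at that cell from P, and reverse-bump it up through P; the value ejected from row 1 is w(i).

Step i=7: Q has 7 at row 2, column 2; remove 6 from row 2 of P and reverse-bump: 6 enters row 1 and ejects 5. So w(7) = 5. P is now [[1, 3, 4, 6, 7], [2]].
Step i=6: Q has 6 at row 1, column 5; remove that cell from P, ejecting 7. So w(6) = 7. P is now [[1, 3, 4, 6], [2]].
Step i=5: Q has 5 at row 1, column 4; remove that cell from P, ejecting 6. So w(5) = 6. P is now [[1, 3, 4], [2]].
Step i=4: Q has 4 at row 1, column 3; remove that cell from P, ejecting 4. So w(4) = 4. P is now [[1, 3], [2]].
Step i=3: Q has 3 at row 1, column 2; remove that cell from P, ejecting 3. So w(3) = 3. P is now [[1], [2]].
Step i=2: Q has 2 at row 2, column 1; remove 2 from row 2 of P and reverse-bump: 2 enters row 1 and ejects 1. So w(2) = 1. P is now [[2]].
Step i=1: Q has 1 at row 1, column 1; remove that cell from P, ejecting 2. So w(1) = 2. P is now [].

So w = 2 1 3 4 6 7 5.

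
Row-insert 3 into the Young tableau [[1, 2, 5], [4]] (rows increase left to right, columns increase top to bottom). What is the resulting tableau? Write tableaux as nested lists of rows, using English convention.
[[1, 2, 3], [4, 5]]

In row 1, 3 replaces 5 (the leftmost entry greater than 3); 5 is bumped to row 2. 5 is appended to row 2. The new tableau is [[1, 2, 3], [4, 5]].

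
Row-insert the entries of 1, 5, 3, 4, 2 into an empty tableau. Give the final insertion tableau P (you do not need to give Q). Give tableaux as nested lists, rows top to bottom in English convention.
Insert 1: appended to row 1. P = [[1]].
Insert 5: appended to row 1. P = [[1, 5]].
Insert 3: 3 bumps 5 from row 1; 5 starts row 2. P = [[1, 3], [5]].
Insert 4: appended to row 1. P = [[1, 3, 4], [5]].
Insert 2: 2 bumps 3 from row 1; 3 bumps 5 from row 2; 5 starts row 3. P = [[1, 2, 4], [3], [5]].

So P = [[1, 2, 4], [3], [5]].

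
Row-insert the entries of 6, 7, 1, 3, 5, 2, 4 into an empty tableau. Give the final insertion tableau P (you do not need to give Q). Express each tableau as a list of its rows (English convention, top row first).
Insert 6: appended to row 1. P = [[6]].
Insert 7: appended to row 1. P = [[6, 7]].
Insert 1: 1 bumps 6 from row 1; 6 starts row 2. P = [[1, 7], [6]].
Insert 3: 3 bumps 7 from row 1; 7 appends to row 2. P = [[1, 3], [6, 7]].
Insert 5: appended to row 1. P = [[1, 3, 5], [6, 7]].
Insert 2: 2 bumps 3 from row 1; 3 bumps 6 from row 2; 6 starts row 3. P = [[1, 2, 5], [3, 7], [6]].
Insert 4: 4 bumps 5 from row 1; 5 bumps 7 from row 2; 7 appends to row 3. P = [[1, 2, 4], [3, 5], [6, 7]].

So P = [[1, 2, 4], [3, 5], [6, 7]].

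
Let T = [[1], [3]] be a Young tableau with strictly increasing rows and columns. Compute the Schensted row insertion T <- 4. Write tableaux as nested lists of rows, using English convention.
4 is larger than every entry of row 1, so it is appended to row 1. The new tableau is [[1, 4], [3]].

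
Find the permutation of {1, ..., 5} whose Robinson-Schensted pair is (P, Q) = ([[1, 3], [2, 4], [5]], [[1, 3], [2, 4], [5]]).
2 1 5 4 3

Reverse the RSK construction: for i from n down to 1, find the cell of Q containing i, remove the entry at that cell from P, and reverse-bump it up through P; the value ejected from row 1 is w(i).

Step i=5: Q has 5 at row 3, column 1; remove 5 from row 3 of P and reverse-bump: 5 enters row 2 and ejects 4; 4 enters row 1 and ejects 3. So w(5) = 3. P is now [[1, 4], [2, 5]].
Step i=4: Q has 4 at row 2, column 2; remove 5 from row 2 of P and reverse-bump: 5 enters row 1 and ejects 4. So w(4) = 4. P is now [[1, 5], [2]].
Step i=3: Q has 3 at row 1, column 2; remove that cell from P, ejecting 5. So w(3) = 5. P is now [[1], [2]].
Step i=2: Q has 2 at row 2, column 1; remove 2 from row 2 of P and reverse-bump: 2 enters row 1 and ejects 1. So w(2) = 1. P is now [[2]].
Step i=1: Q has 1 at row 1, column 1; remove that cell from P, ejecting 2. So w(1) = 2. P is now [].

So w = 2 1 5 4 3.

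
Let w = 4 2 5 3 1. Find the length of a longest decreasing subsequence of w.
3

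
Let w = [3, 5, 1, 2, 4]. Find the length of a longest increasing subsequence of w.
3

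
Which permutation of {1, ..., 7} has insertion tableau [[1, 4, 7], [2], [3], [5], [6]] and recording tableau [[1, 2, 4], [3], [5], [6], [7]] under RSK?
Reverse the RSK construction: for i from n down to 1, find the cell of Q containing i, remove the entry at that cell from P, and reverse-bump it up through P; the value ejected from row 1 is w(i).

Step i=7: Q has 7 at row 5, column 1; remove 6 from row 5 of P and reverse-bump: 6 enters row 4 and ejects 5; 5 enters row 3 and ejects 3; 3 enters row 2 and ejects 2; 2 enters row 1 and ejects 1. So w(7) = 1. P is now [[2, 4, 7], [3], [5], [6]].
Step i=6: Q has 6 at row 4, column 1; remove 6 from row 4 of P and reverse-bump: 6 enters row 3 and ejects 5; 5 enters row 2 and ejects 3; 3 enters row 1 and ejects 2. So w(6) = 2. P is now [[3, 4, 7], [5], [6]].
Step i=5: Q has 5 at row 3, column 1; remove 6 from row 3 of P and reverse-bump: 6 enters row 2 and ejects 5; 5 enters row 1 and ejects 4. So w(5) = 4. P is now [[3, 5, 7], [6]].
Step i=4: Q has 4 at row 1, column 3; remove that cell from P, ejecting 7. So w(4) = 7. P is now [[3, 5], [6]].
Step i=3: Q has 3 at row 2, column 1; remove 6 from row 2 of P and reverse-bump: 6 enters row 1 and ejects 5. So w(3) = 5. P is now [[3, 6]].
Step i=2: Q has 2 at row 1, column 2; remove that cell from P, ejecting 6. So w(2) = 6. P is now [[3]].
Step i=1: Q has 1 at row 1, column 1; remove that cell from P, ejecting 3. So w(1) = 3. P is now [].

So w = 3 6 5 7 4 2 1.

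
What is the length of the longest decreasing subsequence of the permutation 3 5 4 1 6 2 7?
3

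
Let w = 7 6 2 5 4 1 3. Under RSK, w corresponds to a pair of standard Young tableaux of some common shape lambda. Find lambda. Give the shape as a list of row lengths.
RSK row insertion gives P = [[1, 3], [2, 4], [5], [6], [7]], which has shape [2, 2, 1, 1, 1].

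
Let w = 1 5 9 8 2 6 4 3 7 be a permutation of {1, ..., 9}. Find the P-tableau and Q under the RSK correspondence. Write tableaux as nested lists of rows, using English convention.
P = [[1, 2, 3, 7], [4, 6], [5], [8], [9]], Q = [[1, 2, 3, 9], [4, 6], [5], [7], [8]]

Insert each entry of the permutation into P by Schensted row insertion, recording in Q the position of each new cell.

Insert 1: appended to row 1. P = [[1]].
Insert 5: appended to row 1. P = [[1, 5]].
Insert 9: appended to row 1. P = [[1, 5, 9]].
Insert 8: 8 bumps 9 from row 1; 9 starts row 2. P = [[1, 5, 8], [9]].
Insert 2: 2 bumps 5 from row 1; 5 bumps 9 from row 2; 9 starts row 3. P = [[1, 2, 8], [5], [9]].
Insert 6: 6 bumps 8 from row 1; 8 appends to row 2. P = [[1, 2, 6], [5, 8], [9]].
Insert 4: 4 bumps 6 from row 1; 6 bumps 8 from row 2; 8 bumps 9 from row 3; 9 starts row 4. P = [[1, 2, 4], [5, 6], [8], [9]].
Insert 3: 3 bumps 4 from row 1; 4 bumps 5 from row 2; 5 bumps 8 from row 3; 8 bumps 9 from row 4; 9 starts row 5. P = [[1, 2, 3], [4, 6], [5], [8], [9]].
Insert 7: appended to row 1. P = [[1, 2, 3, 7], [4, 6], [5], [8], [9]].

So P = [[1, 2, 3, 7], [4, 6], [5], [8], [9]], Q = [[1, 2, 3, 9], [4, 6], [5], [7], [8]].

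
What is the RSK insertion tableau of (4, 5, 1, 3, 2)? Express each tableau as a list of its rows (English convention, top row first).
Insert 4: appended to row 1. P = [[4]].
Insert 5: appended to row 1. P = [[4, 5]].
Insert 1: 1 bumps 4 from row 1; 4 starts row 2. P = [[1, 5], [4]].
Insert 3: 3 bumps 5 from row 1; 5 appends to row 2. P = [[1, 3], [4, 5]].
Insert 2: 2 bumps 3 from row 1; 3 bumps 4 from row 2; 4 starts row 3. P = [[1, 2], [3, 5], [4]].

So P = [[1, 2], [3, 5], [4]].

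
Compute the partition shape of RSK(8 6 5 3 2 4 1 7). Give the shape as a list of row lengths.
[3, 1, 1, 1, 1, 1]

RSK row insertion gives P = [[1, 4, 7], [2], [3], [5], [6], [8]], which has shape [3, 1, 1, 1, 1, 1].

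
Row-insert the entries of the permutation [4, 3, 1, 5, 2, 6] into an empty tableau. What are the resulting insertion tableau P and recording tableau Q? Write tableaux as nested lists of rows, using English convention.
Insert each entry of the permutation into P by Schensted row insertion, recording in Q the position of each new cell.

After inserting 4: P = [[4]].
After inserting 3: P = [[3], [4]].
After inserting 1: P = [[1], [3], [4]].
After inserting 5: P = [[1, 5], [3], [4]].
After inserting 2: P = [[1, 2], [3, 5], [4]].
After inserting 6: P = [[1, 2, 6], [3, 5], [4]].

So P = [[1, 2, 6], [3, 5], [4]], Q = [[1, 4, 6], [2, 5], [3]].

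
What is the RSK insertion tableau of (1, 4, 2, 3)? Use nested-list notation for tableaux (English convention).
Insert 1: appended to row 1. P = [[1]].
Insert 4: appended to row 1. P = [[1, 4]].
Insert 2: 2 bumps 4 from row 1; 4 starts row 2. P = [[1, 2], [4]].
Insert 3: appended to row 1. P = [[1, 2, 3], [4]].

So P = [[1, 2, 3], [4]].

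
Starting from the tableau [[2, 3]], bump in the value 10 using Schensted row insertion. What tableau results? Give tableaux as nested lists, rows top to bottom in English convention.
[[2, 3, 10]]

10 is larger than every entry of row 1, so it is appended to row 1. The new tableau is [[2, 3, 10]].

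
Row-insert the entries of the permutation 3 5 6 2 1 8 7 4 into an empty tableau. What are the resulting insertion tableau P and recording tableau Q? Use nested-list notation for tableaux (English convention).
P = [[1, 4, 6, 7], [2, 5], [3, 8]], Q = [[1, 2, 3, 6], [4, 7], [5, 8]]

Insert each entry of the permutation into P by Schensted row insertion, recording in Q the position of each new cell.

Insert 3: appended to row 1. P = [[3]].
Insert 5: appended to row 1. P = [[3, 5]].
Insert 6: appended to row 1. P = [[3, 5, 6]].
Insert 2: 2 bumps 3 from row 1; 3 starts row 2. P = [[2, 5, 6], [3]].
Insert 1: 1 bumps 2 from row 1; 2 bumps 3 from row 2; 3 starts row 3. P = [[1, 5, 6], [2], [3]].
Insert 8: appended to row 1. P = [[1, 5, 6, 8], [2], [3]].
Insert 7: 7 bumps 8 from row 1; 8 appends to row 2. P = [[1, 5, 6, 7], [2, 8], [3]].
Insert 4: 4 bumps 5 from row 1; 5 bumps 8 from row 2; 8 appends to row 3. P = [[1, 4, 6, 7], [2, 5], [3, 8]].

So P = [[1, 4, 6, 7], [2, 5], [3, 8]], Q = [[1, 2, 3, 6], [4, 7], [5, 8]].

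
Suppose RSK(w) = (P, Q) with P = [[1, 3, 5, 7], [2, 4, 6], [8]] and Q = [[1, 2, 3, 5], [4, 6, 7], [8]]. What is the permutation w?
2 4 6 1 8 3 7 5

Reverse the RSK construction: for i from n down to 1, find the cell of Q containing i, remove the entry at that cell from P, and reverse-bump it up through P; the value ejected from row 1 is w(i).

Step i=8: Q has 8 at row 3, column 1; remove 8 from row 3 of P and reverse-bump: 8 enters row 2 and ejects 6; 6 enters row 1 and ejects 5. So w(8) = 5. P is now [[1, 3, 6, 7], [2, 4, 8]].
Step i=7: Q has 7 at row 2, column 3; remove 8 from row 2 of P and reverse-bump: 8 enters row 1 and ejects 7. So w(7) = 7. P is now [[1, 3, 6, 8], [2, 4]].
Step i=6: Q has 6 at row 2, column 2; remove 4 from row 2 of P and reverse-bump: 4 enters row 1 and ejects 3. So w(6) = 3. P is now [[1, 4, 6, 8], [2]].
Step i=5: Q has 5 at row 1, column 4; remove that cell from P, ejecting 8. So w(5) = 8. P is now [[1, 4, 6], [2]].
Step i=4: Q has 4 at row 2, column 1; remove 2 from row 2 of P and reverse-bump: 2 enters row 1 and ejects 1. So w(4) = 1. P is now [[2, 4, 6]].
Step i=3: Q has 3 at row 1, column 3; remove that cell from P, ejecting 6. So w(3) = 6. P is now [[2, 4]].
Step i=2: Q has 2 at row 1, column 2; remove that cell from P, ejecting 4. So w(2) = 4. P is now [[2]].
Step i=1: Q has 1 at row 1, column 1; remove that cell from P, ejecting 2. So w(1) = 2. P is now [].

So w = 2 4 6 1 8 3 7 5.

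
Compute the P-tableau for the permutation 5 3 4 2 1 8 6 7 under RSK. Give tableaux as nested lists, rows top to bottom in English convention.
P = [[1, 4, 6, 7], [2, 8], [3], [5]]

Insert 5: appended to row 1. P = [[5]].
Insert 3: 3 bumps 5 from row 1; 5 starts row 2. P = [[3], [5]].
Insert 4: appended to row 1. P = [[3, 4], [5]].
Insert 2: 2 bumps 3 from row 1; 3 bumps 5 from row 2; 5 starts row 3. P = [[2, 4], [3], [5]].
Insert 1: 1 bumps 2 from row 1; 2 bumps 3 from row 2; 3 bumps 5 from row 3; 5 starts row 4. P = [[1, 4], [2], [3], [5]].
Insert 8: appended to row 1. P = [[1, 4, 8], [2], [3], [5]].
Insert 6: 6 bumps 8 from row 1; 8 appends to row 2. P = [[1, 4, 6], [2, 8], [3], [5]].
Insert 7: appended to row 1. P = [[1, 4, 6, 7], [2, 8], [3], [5]].

So P = [[1, 4, 6, 7], [2, 8], [3], [5]].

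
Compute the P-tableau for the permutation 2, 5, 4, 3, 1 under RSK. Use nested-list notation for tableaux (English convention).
Insert 2: appended to row 1. P = [[2]].
Insert 5: appended to row 1. P = [[2, 5]].
Insert 4: 4 bumps 5 from row 1; 5 starts row 2. P = [[2, 4], [5]].
Insert 3: 3 bumps 4 from row 1; 4 bumps 5 from row 2; 5 starts row 3. P = [[2, 3], [4], [5]].
Insert 1: 1 bumps 2 from row 1; 2 bumps 4 from row 2; 4 bumps 5 from row 3; 5 starts row 4. P = [[1, 3], [2], [4], [5]].

So P = [[1, 3], [2], [4], [5]].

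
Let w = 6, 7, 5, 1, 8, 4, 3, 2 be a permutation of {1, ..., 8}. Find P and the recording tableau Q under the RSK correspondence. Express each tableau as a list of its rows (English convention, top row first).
P = [[1, 2, 8], [3, 7], [4], [5], [6]], Q = [[1, 2, 5], [3, 6], [4], [7], [8]]

Insert each entry of the permutation into P by Schensted row insertion, recording in Q the position of each new cell.

Insert 6: appended to row 1. P = [[6]].
Insert 7: appended to row 1. P = [[6, 7]].
Insert 5: 5 bumps 6 from row 1; 6 starts row 2. P = [[5, 7], [6]].
Insert 1: 1 bumps 5 from row 1; 5 bumps 6 from row 2; 6 starts row 3. P = [[1, 7], [5], [6]].
Insert 8: appended to row 1. P = [[1, 7, 8], [5], [6]].
Insert 4: 4 bumps 7 from row 1; 7 appends to row 2. P = [[1, 4, 8], [5, 7], [6]].
Insert 3: 3 bumps 4 from row 1; 4 bumps 5 from row 2; 5 bumps 6 from row 3; 6 starts row 4. P = [[1, 3, 8], [4, 7], [5], [6]].
Insert 2: 2 bumps 3 from row 1; 3 bumps 4 from row 2; 4 bumps 5 from row 3; 5 bumps 6 from row 4; 6 starts row 5. P = [[1, 2, 8], [3, 7], [4], [5], [6]].

So P = [[1, 2, 8], [3, 7], [4], [5], [6]], Q = [[1, 2, 5], [3, 6], [4], [7], [8]].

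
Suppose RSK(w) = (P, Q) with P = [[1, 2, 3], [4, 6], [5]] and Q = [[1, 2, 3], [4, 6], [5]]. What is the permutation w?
1 5 6 4 2 3

Reverse the RSK construction: for i from n down to 1, find the cell of Q containing i, remove the entry at that cell from P, and reverse-bump it up through P; the value ejected from row 1 is w(i).

Step i=6: Q has 6 at row 2, column 2; remove 6 from row 2 of P and reverse-bump: 6 enters row 1 and ejects 3. So w(6) = 3. P is now [[1, 2, 6], [4], [5]].
Step i=5: Q has 5 at row 3, column 1; remove 5 from row 3 of P and reverse-bump: 5 enters row 2 and ejects 4; 4 enters row 1 and ejects 2. So w(5) = 2. P is now [[1, 4, 6], [5]].
Step i=4: Q has 4 at row 2, column 1; remove 5 from row 2 of P and reverse-bump: 5 enters row 1 and ejects 4. So w(4) = 4. P is now [[1, 5, 6]].
Step i=3: Q has 3 at row 1, column 3; remove that cell from P, ejecting 6. So w(3) = 6. P is now [[1, 5]].
Step i=2: Q has 2 at row 1, column 2; remove that cell from P, ejecting 5. So w(2) = 5. P is now [[1]].
Step i=1: Q has 1 at row 1, column 1; remove that cell from P, ejecting 1. So w(1) = 1. P is now [].

So w = 1 5 6 4 2 3.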